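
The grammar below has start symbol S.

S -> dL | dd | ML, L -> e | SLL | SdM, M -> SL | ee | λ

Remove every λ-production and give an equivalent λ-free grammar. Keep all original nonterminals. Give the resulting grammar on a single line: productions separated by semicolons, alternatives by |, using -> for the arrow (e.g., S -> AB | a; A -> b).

S -> L | ML | dL | dd; L -> e | Sd | SLL | SdM; M -> SL | ee

Nullable set: {M}.
S -> ML: M nullable, giving L | ML.
L -> SdM: M nullable, giving Sd | SdM.
Drop M -> λ.
Unchanged (no nullable symbols): S -> dL; S -> dd; L -> SLL; L -> e; M -> SL; M -> ee.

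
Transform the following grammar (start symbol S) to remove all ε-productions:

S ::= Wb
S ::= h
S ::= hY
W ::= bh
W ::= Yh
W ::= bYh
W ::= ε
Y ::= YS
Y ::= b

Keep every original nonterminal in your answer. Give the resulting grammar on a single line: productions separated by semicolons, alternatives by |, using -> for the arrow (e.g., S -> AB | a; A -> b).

Nullable set: {W}.
S -> Wb: W nullable, giving Wb | b.
Drop W -> ε.
Unchanged (no nullable symbols): S -> h; S -> hY; W -> Yh; W -> bYh; W -> bh; Y -> YS; Y -> b.

S -> b | h | Wb | hY; W -> Yh | bh | bYh; Y -> b | YS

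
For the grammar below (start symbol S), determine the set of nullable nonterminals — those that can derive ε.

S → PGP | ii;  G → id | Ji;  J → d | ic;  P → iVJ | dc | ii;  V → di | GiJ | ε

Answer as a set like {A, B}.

Directly nullable (have an ε-rule): {V}.
Not nullable: G, J, P, S — each has a terminal in every rule's right-hand side or depends on a non-nullable symbol.

{V}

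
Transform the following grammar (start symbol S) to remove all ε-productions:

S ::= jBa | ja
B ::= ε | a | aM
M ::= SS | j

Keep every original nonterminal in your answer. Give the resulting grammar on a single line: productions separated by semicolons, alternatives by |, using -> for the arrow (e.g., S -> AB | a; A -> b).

S -> ja | jBa; B -> a | aM; M -> j | SS

Nullable set: {B}.
S -> jBa: B nullable, giving jBa | ja.
Drop B -> ε.
Unchanged (no nullable symbols): S -> ja; B -> a; B -> aM; M -> SS; M -> j.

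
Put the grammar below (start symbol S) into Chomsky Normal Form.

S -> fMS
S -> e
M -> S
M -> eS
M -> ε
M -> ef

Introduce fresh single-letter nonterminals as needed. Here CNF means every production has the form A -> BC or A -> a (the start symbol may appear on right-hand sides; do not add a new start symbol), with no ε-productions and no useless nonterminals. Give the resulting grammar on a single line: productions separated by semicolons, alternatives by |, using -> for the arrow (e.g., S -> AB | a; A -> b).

Nullable: {M}; after ε-elimination: S -> e | fS | fMS; M -> S | eS | ef.
After unit-elimination: S -> e | fS | fMS; M -> e | eS | ef | fS | fMS.
TERM: introduce A -> e, B -> f and substitute in every rule of length ≥2.
BIN: M -> BMS becomes M -> BC, C -> MS; S -> BMS becomes S -> BD, D -> MS.

S -> e | BD | BS; A -> e; B -> f; C -> MS; D -> MS; M -> e | AB | AS | BC | BS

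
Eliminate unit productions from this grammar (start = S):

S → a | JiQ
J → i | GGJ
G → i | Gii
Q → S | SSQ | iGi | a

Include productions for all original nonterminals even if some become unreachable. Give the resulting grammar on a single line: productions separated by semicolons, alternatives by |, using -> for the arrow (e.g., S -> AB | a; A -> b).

S -> a | JiQ; G -> i | Gii; J -> i | GGJ; Q -> a | JiQ | SSQ | iGi

Unit productions: Q->S.
Unit pairs (A ⇒* B via units): (Q,S).
S: inherits non-unit rules of {S} → JiQ | a.
G: inherits non-unit rules of {G} → Gii | i.
J: inherits non-unit rules of {J} → GGJ | i.
Q: inherits non-unit rules of {Q, S} → JiQ | SSQ | a | iGi.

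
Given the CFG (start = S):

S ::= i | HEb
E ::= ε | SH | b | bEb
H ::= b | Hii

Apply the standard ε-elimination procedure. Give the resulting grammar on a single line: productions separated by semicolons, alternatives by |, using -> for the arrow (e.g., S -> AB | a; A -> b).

S -> i | Hb | HEb; E -> b | SH | bb | bEb; H -> b | Hii

Nullable set: {E}.
S -> HEb: E nullable, giving HEb | Hb.
Drop E -> ε.
E -> bEb: E nullable, giving bEb | bb.
Unchanged (no nullable symbols): S -> i; E -> SH; E -> b; H -> Hii; H -> b.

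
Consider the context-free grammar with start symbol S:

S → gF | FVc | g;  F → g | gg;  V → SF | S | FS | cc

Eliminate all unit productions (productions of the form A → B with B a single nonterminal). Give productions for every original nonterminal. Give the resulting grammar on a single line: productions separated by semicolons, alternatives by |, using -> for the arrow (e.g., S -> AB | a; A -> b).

S -> g | gF | FVc; F -> g | gg; V -> g | FS | SF | cc | gF | FVc

Unit productions: V->S.
Unit pairs (A ⇒* B via units): (V,S).
S: inherits non-unit rules of {S} → FVc | g | gF.
F: inherits non-unit rules of {F} → g | gg.
V: inherits non-unit rules of {S, V} → FS | FVc | SF | cc | g | gF.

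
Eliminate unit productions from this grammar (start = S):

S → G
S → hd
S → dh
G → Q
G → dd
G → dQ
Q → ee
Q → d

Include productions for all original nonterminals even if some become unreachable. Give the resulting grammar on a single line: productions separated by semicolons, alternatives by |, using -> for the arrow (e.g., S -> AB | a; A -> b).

Unit productions: G->Q, S->G.
Unit pairs (A ⇒* B via units): (G,Q), (S,G), (S,Q).
S: inherits non-unit rules of {G, Q, S} → d | dQ | dd | dh | ee | hd.
G: inherits non-unit rules of {G, Q} → d | dQ | dd | ee.
Q: inherits non-unit rules of {Q} → d | ee.

S -> d | dQ | dd | dh | ee | hd; G -> d | dQ | dd | ee; Q -> d | ee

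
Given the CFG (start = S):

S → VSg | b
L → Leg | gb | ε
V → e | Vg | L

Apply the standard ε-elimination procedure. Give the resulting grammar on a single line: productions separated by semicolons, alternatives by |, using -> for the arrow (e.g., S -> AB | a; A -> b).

Nullable set: {L, V}.
S -> VSg: V nullable, giving Sg | VSg.
Drop L -> ε.
L -> Leg: L nullable, giving Leg | eg.
V -> L: L nullable, giving L.
V -> Vg: V nullable, giving Vg | g.
Unchanged (no nullable symbols): S -> b; L -> gb; V -> e.

S -> b | Sg | VSg; L -> eg | gb | Leg; V -> L | e | g | Vg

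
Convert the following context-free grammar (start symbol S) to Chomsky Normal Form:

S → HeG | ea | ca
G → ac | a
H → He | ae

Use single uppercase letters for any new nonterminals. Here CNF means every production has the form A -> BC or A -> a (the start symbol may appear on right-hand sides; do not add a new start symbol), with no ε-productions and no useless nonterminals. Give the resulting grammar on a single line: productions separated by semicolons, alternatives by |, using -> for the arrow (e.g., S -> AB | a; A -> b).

No ε-productions.
No unit productions to eliminate.
TERM: introduce A -> a, B -> c, C -> e and substitute in every rule of length ≥2.
BIN: S -> HCG becomes S -> HD, D -> CG.

S -> BA | CA | HD; A -> a; B -> c; C -> e; D -> CG; G -> a | AB; H -> AC | HC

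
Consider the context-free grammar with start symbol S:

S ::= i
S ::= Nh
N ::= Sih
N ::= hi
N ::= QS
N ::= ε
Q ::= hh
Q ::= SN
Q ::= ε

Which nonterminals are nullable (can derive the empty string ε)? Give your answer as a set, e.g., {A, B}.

Directly nullable (have an ε-rule): {N, Q}.
Not nullable: S — each has a terminal in every rule's right-hand side or depends on a non-nullable symbol.

{N, Q}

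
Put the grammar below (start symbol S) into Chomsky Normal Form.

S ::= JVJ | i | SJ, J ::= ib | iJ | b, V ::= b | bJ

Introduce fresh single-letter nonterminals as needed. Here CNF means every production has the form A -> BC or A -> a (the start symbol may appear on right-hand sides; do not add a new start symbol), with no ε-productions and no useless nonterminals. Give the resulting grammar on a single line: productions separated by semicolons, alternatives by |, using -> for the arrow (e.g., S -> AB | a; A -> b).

S -> i | JC | SJ; A -> i; B -> b; C -> VJ; J -> b | AB | AJ; V -> b | BJ

No ε-productions.
No unit productions to eliminate.
TERM: introduce B -> b, A -> i and substitute in every rule of length ≥2.
BIN: S -> JVJ becomes S -> JC, C -> VJ.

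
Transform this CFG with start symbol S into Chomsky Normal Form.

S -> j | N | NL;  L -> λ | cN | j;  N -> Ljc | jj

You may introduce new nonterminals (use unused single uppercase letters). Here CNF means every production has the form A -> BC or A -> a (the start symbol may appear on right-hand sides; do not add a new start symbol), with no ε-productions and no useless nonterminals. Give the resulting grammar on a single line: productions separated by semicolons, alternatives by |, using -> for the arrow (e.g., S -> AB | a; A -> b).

Nullable: {L}; after ε-elimination: S -> N | j | NL; L -> j | cN; N -> jc | jj | Ljc.
After unit-elimination: S -> j | NL | jc | jj | Ljc; L -> j | cN; N -> jc | jj | Ljc.
TERM: introduce A -> c, B -> j and substitute in every rule of length ≥2.
BIN: N -> LBA becomes N -> LC, C -> BA; S -> LBA becomes S -> LD, D -> BA.

S -> j | BA | BB | LD | NL; A -> c; B -> j; C -> BA; D -> BA; L -> j | AN; N -> BA | BB | LC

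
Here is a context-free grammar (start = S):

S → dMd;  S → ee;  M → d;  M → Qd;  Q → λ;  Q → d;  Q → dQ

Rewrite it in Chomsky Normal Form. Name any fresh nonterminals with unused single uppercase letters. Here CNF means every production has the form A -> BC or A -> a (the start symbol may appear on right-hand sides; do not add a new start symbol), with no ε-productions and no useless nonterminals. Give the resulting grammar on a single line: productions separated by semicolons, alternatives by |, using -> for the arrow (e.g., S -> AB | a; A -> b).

Nullable: {Q}; after ε-elimination: S -> ee | dMd; M -> d | Qd; Q -> d | dQ.
No unit productions to eliminate.
TERM: introduce A -> d, B -> e and substitute in every rule of length ≥2.
BIN: S -> AMA becomes S -> AC, C -> MA.

S -> AC | BB; A -> d; B -> e; C -> MA; M -> d | QA; Q -> d | AQ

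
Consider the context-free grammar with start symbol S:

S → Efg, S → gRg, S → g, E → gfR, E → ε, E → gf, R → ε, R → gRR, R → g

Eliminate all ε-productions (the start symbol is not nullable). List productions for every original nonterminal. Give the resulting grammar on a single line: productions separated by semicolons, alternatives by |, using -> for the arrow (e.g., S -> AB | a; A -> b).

Nullable set: {E, R}.
S -> Efg: E nullable, giving Efg | fg.
S -> gRg: R nullable, giving gRg | gg.
Drop E -> ε.
E -> gfR: R nullable, giving gf | gfR.
Drop R -> ε.
R -> gRR: R, R nullable, giving g | gR | gRR.
Unchanged (no nullable symbols): S -> g; E -> gf; R -> g.

S -> g | fg | gg | Efg | gRg; E -> gf | gfR; R -> g | gR | gRR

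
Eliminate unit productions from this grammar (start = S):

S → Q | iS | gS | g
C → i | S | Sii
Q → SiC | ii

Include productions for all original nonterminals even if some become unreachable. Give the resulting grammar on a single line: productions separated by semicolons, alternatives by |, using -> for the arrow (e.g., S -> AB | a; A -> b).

Unit productions: C->S, S->Q.
Unit pairs (A ⇒* B via units): (C,Q), (C,S), (S,Q).
S: inherits non-unit rules of {Q, S} → SiC | g | gS | iS | ii.
C: inherits non-unit rules of {C, Q, S} → SiC | Sii | g | gS | i | iS | ii.
Q: inherits non-unit rules of {Q} → SiC | ii.

S -> g | gS | iS | ii | SiC; C -> g | i | gS | iS | ii | SiC | Sii; Q -> ii | SiC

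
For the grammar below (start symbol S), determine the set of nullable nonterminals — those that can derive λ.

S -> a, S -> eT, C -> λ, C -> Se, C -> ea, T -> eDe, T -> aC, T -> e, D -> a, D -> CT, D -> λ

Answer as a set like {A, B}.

Directly nullable (have an ε-rule): {C, D}.
Not nullable: S, T — each has a terminal in every rule's right-hand side or depends on a non-nullable symbol.

{C, D}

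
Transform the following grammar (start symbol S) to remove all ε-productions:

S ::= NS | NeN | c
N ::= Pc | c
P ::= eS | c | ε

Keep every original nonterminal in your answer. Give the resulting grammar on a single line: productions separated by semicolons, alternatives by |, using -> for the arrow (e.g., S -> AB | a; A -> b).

Nullable set: {P}.
N -> Pc: P nullable, giving Pc | c.
Drop P -> ε.
Unchanged (no nullable symbols): S -> NS; S -> NeN; S -> c; N -> c; P -> c; P -> eS.

S -> c | NS | NeN; N -> c | Pc; P -> c | eS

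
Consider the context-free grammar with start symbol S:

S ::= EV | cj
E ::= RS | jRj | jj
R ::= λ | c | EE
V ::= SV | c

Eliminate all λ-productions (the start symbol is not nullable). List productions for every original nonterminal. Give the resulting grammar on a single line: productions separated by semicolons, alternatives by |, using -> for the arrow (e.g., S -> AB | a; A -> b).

Nullable set: {R}.
E -> RS: R nullable, giving RS | S.
E -> jRj: R nullable, giving jRj | jj.
Drop R -> λ.
Unchanged (no nullable symbols): S -> EV; S -> cj; E -> jj; R -> EE; R -> c; V -> SV; V -> c.

S -> EV | cj; E -> S | RS | jj | jRj; R -> c | EE; V -> c | SV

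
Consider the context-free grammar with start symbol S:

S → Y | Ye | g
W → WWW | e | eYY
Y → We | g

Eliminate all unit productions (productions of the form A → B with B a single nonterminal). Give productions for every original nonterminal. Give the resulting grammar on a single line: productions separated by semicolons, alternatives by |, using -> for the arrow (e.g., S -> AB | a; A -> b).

Unit productions: S->Y.
Unit pairs (A ⇒* B via units): (S,Y).
S: inherits non-unit rules of {S, Y} → We | Ye | g.
W: inherits non-unit rules of {W} → WWW | e | eYY.
Y: inherits non-unit rules of {Y} → We | g.

S -> g | We | Ye; W -> e | WWW | eYY; Y -> g | We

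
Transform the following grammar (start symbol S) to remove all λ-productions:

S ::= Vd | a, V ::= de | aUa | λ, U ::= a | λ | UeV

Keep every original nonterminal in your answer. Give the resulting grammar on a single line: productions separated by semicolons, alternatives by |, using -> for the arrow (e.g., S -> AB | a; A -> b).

S -> a | d | Vd; U -> a | e | Ue | eV | UeV; V -> aa | de | aUa

Nullable set: {U, V}.
S -> Vd: V nullable, giving Vd | d.
Drop U -> λ.
U -> UeV: U, V nullable, giving Ue | UeV | e | eV.
Drop V -> λ.
V -> aUa: U nullable, giving aUa | aa.
Unchanged (no nullable symbols): S -> a; U -> a; V -> de.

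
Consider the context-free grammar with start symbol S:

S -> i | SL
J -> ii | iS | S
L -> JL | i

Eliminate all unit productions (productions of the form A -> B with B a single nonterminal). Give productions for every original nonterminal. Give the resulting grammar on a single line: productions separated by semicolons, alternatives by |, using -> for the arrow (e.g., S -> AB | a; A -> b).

Unit productions: J->S.
Unit pairs (A ⇒* B via units): (J,S).
S: inherits non-unit rules of {S} → SL | i.
J: inherits non-unit rules of {J, S} → SL | i | iS | ii.
L: inherits non-unit rules of {L} → JL | i.

S -> i | SL; J -> i | SL | iS | ii; L -> i | JL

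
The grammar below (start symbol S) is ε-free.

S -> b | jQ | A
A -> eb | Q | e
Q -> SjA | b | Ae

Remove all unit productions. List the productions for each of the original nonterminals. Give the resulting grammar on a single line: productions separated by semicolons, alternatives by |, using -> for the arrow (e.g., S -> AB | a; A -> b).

Unit productions: A->Q, S->A.
Unit pairs (A ⇒* B via units): (A,Q), (S,A), (S,Q).
S: inherits non-unit rules of {A, Q, S} → Ae | SjA | b | e | eb | jQ.
A: inherits non-unit rules of {A, Q} → Ae | SjA | b | e | eb.
Q: inherits non-unit rules of {Q} → Ae | SjA | b.

S -> b | e | Ae | eb | jQ | SjA; A -> b | e | Ae | eb | SjA; Q -> b | Ae | SjA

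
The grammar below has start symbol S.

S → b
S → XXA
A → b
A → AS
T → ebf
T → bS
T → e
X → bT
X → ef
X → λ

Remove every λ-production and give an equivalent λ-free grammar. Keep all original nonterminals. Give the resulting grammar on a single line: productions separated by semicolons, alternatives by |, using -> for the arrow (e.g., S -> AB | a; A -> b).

S -> A | b | XA | XXA; A -> b | AS; T -> e | bS | ebf; X -> bT | ef

Nullable set: {X}.
S -> XXA: X, X nullable, giving A | XA | XXA.
Drop X -> λ.
Unchanged (no nullable symbols): S -> b; A -> AS; A -> b; T -> bS; T -> e; T -> ebf; X -> bT; X -> ef.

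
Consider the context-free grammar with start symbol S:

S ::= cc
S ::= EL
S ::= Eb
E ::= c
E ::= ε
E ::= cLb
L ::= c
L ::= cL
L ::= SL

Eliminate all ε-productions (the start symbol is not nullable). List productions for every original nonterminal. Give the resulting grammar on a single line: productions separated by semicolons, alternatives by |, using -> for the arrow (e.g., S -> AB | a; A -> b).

Nullable set: {E}.
S -> EL: E nullable, giving EL | L.
S -> Eb: E nullable, giving Eb | b.
Drop E -> ε.
Unchanged (no nullable symbols): S -> cc; E -> c; E -> cLb; L -> SL; L -> c; L -> cL.

S -> L | b | EL | Eb | cc; E -> c | cLb; L -> c | SL | cL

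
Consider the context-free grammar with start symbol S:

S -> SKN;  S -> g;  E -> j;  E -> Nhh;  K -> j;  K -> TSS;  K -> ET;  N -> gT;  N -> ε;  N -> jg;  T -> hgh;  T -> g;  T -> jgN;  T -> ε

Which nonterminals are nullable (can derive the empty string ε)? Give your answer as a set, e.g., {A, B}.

{N, T}

Directly nullable (have an ε-rule): {N, T}.
Not nullable: E, K, S — each has a terminal in every rule's right-hand side or depends on a non-nullable symbol.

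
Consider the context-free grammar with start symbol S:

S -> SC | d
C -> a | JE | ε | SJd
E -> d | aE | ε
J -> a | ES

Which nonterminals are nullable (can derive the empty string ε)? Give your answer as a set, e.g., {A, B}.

{C, E}

Directly nullable (have an ε-rule): {C, E}.
Not nullable: J, S — each has a terminal in every rule's right-hand side or depends on a non-nullable symbol.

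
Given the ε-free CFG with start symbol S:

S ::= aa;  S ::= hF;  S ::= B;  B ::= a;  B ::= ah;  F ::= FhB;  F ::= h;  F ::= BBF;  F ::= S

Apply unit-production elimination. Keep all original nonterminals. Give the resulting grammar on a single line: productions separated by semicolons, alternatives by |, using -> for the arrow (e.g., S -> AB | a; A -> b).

S -> a | aa | ah | hF; B -> a | ah; F -> a | h | aa | ah | hF | BBF | FhB

Unit productions: F->S, S->B.
Unit pairs (A ⇒* B via units): (F,B), (F,S), (S,B).
S: inherits non-unit rules of {B, S} → a | aa | ah | hF.
B: inherits non-unit rules of {B} → a | ah.
F: inherits non-unit rules of {B, F, S} → BBF | FhB | a | aa | ah | h | hF.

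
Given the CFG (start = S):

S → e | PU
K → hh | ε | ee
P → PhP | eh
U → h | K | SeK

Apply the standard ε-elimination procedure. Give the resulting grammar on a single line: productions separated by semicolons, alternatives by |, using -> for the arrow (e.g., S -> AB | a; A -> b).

Nullable set: {K, U}.
S -> PU: U nullable, giving P | PU.
Drop K -> ε.
U -> K: K nullable, giving K.
U -> SeK: K nullable, giving Se | SeK.
Unchanged (no nullable symbols): S -> e; K -> ee; K -> hh; P -> PhP; P -> eh; U -> h.

S -> P | e | PU; K -> ee | hh; P -> eh | PhP; U -> K | h | Se | SeK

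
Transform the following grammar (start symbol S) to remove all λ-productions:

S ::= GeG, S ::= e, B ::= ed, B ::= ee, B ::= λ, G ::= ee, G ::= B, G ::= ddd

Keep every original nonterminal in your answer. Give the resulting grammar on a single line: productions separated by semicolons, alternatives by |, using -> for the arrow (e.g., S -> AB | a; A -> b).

S -> e | Ge | eG | GeG; B -> ed | ee; G -> B | ee | ddd

Nullable set: {B, G}.
S -> GeG: G, G nullable, giving Ge | GeG | e | eG.
Drop B -> λ.
G -> B: B nullable, giving B.
Unchanged (no nullable symbols): S -> e; B -> ed; B -> ee; G -> ddd; G -> ee.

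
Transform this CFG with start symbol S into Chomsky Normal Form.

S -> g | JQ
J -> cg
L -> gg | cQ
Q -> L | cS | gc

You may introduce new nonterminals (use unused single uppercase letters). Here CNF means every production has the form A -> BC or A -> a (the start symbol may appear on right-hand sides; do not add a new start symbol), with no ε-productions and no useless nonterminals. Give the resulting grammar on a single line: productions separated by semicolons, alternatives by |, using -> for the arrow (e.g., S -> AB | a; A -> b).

No ε-productions.
After unit-elimination: S -> g | JQ; J -> cg; L -> cQ | gg; Q -> cQ | cS | gc | gg.
TERM: introduce A -> c, B -> g and substitute in every rule of length ≥2.
Drop unreachable/unproductive: L.

S -> g | JQ; A -> c; B -> g; J -> AB; Q -> AQ | AS | BA | BB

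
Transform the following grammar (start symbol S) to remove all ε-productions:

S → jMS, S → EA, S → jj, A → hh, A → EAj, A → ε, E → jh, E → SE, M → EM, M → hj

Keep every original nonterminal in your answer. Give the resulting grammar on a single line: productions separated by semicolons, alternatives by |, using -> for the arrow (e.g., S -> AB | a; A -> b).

Nullable set: {A}.
S -> EA: A nullable, giving E | EA.
Drop A -> ε.
A -> EAj: A nullable, giving EAj | Ej.
Unchanged (no nullable symbols): S -> jMS; S -> jj; A -> hh; E -> SE; E -> jh; M -> EM; M -> hj.

S -> E | EA | jj | jMS; A -> Ej | hh | EAj; E -> SE | jh; M -> EM | hj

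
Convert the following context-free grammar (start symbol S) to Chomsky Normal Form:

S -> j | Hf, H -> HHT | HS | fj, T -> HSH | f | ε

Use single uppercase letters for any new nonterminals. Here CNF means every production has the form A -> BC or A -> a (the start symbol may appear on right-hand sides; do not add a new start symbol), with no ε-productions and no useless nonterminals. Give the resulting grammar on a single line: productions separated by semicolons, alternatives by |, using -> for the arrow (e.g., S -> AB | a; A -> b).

S -> j | HA; A -> f; B -> j; C -> HT; D -> SH; H -> AB | HC | HH | HS; T -> f | HD

Nullable: {T}; after ε-elimination: S -> j | Hf; H -> HH | HS | fj | HHT; T -> f | HSH.
No unit productions to eliminate.
TERM: introduce A -> f, B -> j and substitute in every rule of length ≥2.
BIN: H -> HHT becomes H -> HC, C -> HT; T -> HSH becomes T -> HD, D -> SH.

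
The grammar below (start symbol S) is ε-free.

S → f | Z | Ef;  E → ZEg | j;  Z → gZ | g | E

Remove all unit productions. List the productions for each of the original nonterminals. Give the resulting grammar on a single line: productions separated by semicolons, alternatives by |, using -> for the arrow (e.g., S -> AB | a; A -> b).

S -> f | g | j | Ef | gZ | ZEg; E -> j | ZEg; Z -> g | j | gZ | ZEg

Unit productions: S->Z, Z->E.
Unit pairs (A ⇒* B via units): (S,E), (S,Z), (Z,E).
S: inherits non-unit rules of {E, S, Z} → Ef | ZEg | f | g | gZ | j.
E: inherits non-unit rules of {E} → ZEg | j.
Z: inherits non-unit rules of {E, Z} → ZEg | g | gZ | j.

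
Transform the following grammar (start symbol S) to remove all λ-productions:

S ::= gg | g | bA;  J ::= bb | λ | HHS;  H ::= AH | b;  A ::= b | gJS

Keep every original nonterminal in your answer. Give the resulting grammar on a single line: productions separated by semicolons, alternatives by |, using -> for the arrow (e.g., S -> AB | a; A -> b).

Nullable set: {J}.
A -> gJS: J nullable, giving gJS | gS.
Drop J -> λ.
Unchanged (no nullable symbols): S -> bA; S -> g; S -> gg; A -> b; H -> AH; H -> b; J -> HHS; J -> bb.

S -> g | bA | gg; A -> b | gS | gJS; H -> b | AH; J -> bb | HHS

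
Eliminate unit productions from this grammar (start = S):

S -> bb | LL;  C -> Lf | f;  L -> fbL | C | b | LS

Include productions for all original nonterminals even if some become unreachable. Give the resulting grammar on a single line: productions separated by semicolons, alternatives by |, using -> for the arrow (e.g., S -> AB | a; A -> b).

Unit productions: L->C.
Unit pairs (A ⇒* B via units): (L,C).
S: inherits non-unit rules of {S} → LL | bb.
C: inherits non-unit rules of {C} → Lf | f.
L: inherits non-unit rules of {C, L} → LS | Lf | b | f | fbL.

S -> LL | bb; C -> f | Lf; L -> b | f | LS | Lf | fbL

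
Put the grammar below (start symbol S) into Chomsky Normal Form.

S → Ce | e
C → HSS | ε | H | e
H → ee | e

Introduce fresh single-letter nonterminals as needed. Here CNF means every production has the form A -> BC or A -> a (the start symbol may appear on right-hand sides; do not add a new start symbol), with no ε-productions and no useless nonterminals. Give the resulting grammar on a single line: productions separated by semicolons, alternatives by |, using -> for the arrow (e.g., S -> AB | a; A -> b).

Nullable: {C}; after ε-elimination: S -> e | Ce; C -> H | e | HSS; H -> e | ee.
After unit-elimination: S -> e | Ce; C -> e | ee | HSS; H -> e | ee.
TERM: introduce A -> e and substitute in every rule of length ≥2.
BIN: C -> HSS becomes C -> HB, B -> SS.

S -> e | CA; A -> e; B -> SS; C -> e | AA | HB; H -> e | AA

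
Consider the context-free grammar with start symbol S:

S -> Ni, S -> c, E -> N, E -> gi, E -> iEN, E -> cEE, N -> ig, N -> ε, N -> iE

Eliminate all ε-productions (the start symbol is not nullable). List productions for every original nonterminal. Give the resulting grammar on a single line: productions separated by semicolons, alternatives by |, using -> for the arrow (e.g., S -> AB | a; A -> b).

Nullable set: {E, N}.
S -> Ni: N nullable, giving Ni | i.
E -> N: N nullable, giving N.
E -> cEE: E, E nullable, giving c | cE | cEE.
E -> iEN: E, N nullable, giving i | iE | iEN | iN.
Drop N -> ε.
N -> iE: E nullable, giving i | iE.
Unchanged (no nullable symbols): S -> c; E -> gi; N -> ig.

S -> c | i | Ni; E -> N | c | i | cE | gi | iE | iN | cEE | iEN; N -> i | iE | ig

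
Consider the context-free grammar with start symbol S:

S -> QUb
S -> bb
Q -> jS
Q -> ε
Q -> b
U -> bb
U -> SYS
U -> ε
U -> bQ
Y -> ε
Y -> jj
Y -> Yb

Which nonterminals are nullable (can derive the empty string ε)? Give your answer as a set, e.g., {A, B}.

Directly nullable (have an ε-rule): {Q, U, Y}.
Not nullable: S — each has a terminal in every rule's right-hand side or depends on a non-nullable symbol.

{Q, U, Y}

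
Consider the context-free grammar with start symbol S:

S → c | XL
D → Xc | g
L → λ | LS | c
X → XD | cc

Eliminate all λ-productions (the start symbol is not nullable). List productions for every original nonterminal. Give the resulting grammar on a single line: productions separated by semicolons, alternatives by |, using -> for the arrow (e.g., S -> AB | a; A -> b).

S -> X | c | XL; D -> g | Xc; L -> S | c | LS; X -> XD | cc

Nullable set: {L}.
S -> XL: L nullable, giving X | XL.
Drop L -> λ.
L -> LS: L nullable, giving LS | S.
Unchanged (no nullable symbols): S -> c; D -> Xc; D -> g; L -> c; X -> XD; X -> cc.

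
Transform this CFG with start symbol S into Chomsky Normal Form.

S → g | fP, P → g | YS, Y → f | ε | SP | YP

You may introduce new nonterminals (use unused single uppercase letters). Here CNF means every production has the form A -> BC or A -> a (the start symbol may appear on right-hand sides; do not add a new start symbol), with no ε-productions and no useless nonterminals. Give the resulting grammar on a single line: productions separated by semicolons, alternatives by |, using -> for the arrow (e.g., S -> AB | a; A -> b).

Nullable: {Y}; after ε-elimination: S -> g | fP; P -> S | g | YS; Y -> P | f | SP | YP.
After unit-elimination: S -> g | fP; P -> g | YS | fP; Y -> f | g | SP | YP | YS | fP.
TERM: introduce A -> f and substitute in every rule of length ≥2.

S -> g | AP; A -> f; P -> g | AP | YS; Y -> f | g | AP | SP | YP | YS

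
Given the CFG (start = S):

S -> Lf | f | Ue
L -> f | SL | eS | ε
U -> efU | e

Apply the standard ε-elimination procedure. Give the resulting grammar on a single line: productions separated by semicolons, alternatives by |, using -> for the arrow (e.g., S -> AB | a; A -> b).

S -> f | Lf | Ue; L -> S | f | SL | eS; U -> e | efU

Nullable set: {L}.
S -> Lf: L nullable, giving Lf | f.
Drop L -> ε.
L -> SL: L nullable, giving S | SL.
Unchanged (no nullable symbols): S -> Ue; S -> f; L -> eS; L -> f; U -> e; U -> efU.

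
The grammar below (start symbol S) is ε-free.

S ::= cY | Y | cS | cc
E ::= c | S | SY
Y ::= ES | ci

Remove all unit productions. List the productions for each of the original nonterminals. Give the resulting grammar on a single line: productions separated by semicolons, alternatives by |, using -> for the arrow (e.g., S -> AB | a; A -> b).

S -> ES | cS | cY | cc | ci; E -> c | ES | SY | cS | cY | cc | ci; Y -> ES | ci

Unit productions: E->S, S->Y.
Unit pairs (A ⇒* B via units): (E,S), (E,Y), (S,Y).
S: inherits non-unit rules of {S, Y} → ES | cS | cY | cc | ci.
E: inherits non-unit rules of {E, S, Y} → ES | SY | c | cS | cY | cc | ci.
Y: inherits non-unit rules of {Y} → ES | ci.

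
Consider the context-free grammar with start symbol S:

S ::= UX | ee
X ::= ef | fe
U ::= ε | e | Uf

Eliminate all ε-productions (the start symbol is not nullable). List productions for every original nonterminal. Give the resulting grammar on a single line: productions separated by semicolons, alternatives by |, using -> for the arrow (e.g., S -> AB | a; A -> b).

S -> X | UX | ee; U -> e | f | Uf; X -> ef | fe

Nullable set: {U}.
S -> UX: U nullable, giving UX | X.
Drop U -> ε.
U -> Uf: U nullable, giving Uf | f.
Unchanged (no nullable symbols): S -> ee; U -> e; X -> ef; X -> fe.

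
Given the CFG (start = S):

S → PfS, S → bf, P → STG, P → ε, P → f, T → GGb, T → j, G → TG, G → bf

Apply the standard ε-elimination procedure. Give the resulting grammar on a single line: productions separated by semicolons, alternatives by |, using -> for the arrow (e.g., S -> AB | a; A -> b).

S -> bf | fS | PfS; G -> TG | bf; P -> f | STG; T -> j | GGb

Nullable set: {P}.
S -> PfS: P nullable, giving PfS | fS.
Drop P -> ε.
Unchanged (no nullable symbols): S -> bf; G -> TG; G -> bf; P -> STG; P -> f; T -> GGb; T -> j.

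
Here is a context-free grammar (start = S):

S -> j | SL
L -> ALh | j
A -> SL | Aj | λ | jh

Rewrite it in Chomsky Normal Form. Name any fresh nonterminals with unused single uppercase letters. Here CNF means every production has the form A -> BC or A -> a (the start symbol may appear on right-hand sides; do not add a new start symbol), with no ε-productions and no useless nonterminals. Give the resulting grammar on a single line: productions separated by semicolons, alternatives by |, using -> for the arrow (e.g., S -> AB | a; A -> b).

Nullable: {A}; after ε-elimination: S -> j | SL; A -> j | Aj | SL | jh; L -> j | Lh | ALh.
No unit productions to eliminate.
TERM: introduce C -> h, B -> j and substitute in every rule of length ≥2.
BIN: L -> ALC becomes L -> AD, D -> LC.

S -> j | SL; A -> j | AB | BC | SL; B -> j; C -> h; D -> LC; L -> j | AD | LC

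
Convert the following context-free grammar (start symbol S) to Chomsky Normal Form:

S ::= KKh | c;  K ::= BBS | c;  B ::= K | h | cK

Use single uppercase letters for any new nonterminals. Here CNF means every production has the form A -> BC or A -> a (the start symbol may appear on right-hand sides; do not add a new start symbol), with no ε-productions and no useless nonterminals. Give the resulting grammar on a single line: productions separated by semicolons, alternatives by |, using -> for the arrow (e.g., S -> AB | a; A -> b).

S -> c | KF; A -> c; B -> c | h | AK | BD; C -> h; D -> BS; E -> BS; F -> KC; K -> c | BE

No ε-productions.
After unit-elimination: S -> c | KKh; B -> c | h | cK | BBS; K -> c | BBS.
TERM: introduce A -> c, C -> h and substitute in every rule of length ≥2.
BIN: B -> BBS becomes B -> BD, D -> BS; K -> BBS becomes K -> BE, E -> BS; S -> KKC becomes S -> KF, F -> KC.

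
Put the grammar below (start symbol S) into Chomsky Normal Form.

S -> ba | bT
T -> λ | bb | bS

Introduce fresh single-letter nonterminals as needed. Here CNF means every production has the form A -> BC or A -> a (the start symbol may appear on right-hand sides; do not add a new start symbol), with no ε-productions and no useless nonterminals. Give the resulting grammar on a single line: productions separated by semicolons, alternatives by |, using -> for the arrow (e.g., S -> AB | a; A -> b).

S -> b | AB | AT; A -> b; B -> a; T -> AA | AS

Nullable: {T}; after ε-elimination: S -> b | bT | ba; T -> bS | bb.
No unit productions to eliminate.
TERM: introduce B -> a, A -> b and substitute in every rule of length ≥2.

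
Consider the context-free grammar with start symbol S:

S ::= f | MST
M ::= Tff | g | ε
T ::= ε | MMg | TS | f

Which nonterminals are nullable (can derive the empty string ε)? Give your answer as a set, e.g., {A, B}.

Directly nullable (have an ε-rule): {M, T}.
Not nullable: S — each has a terminal in every rule's right-hand side or depends on a non-nullable symbol.

{M, T}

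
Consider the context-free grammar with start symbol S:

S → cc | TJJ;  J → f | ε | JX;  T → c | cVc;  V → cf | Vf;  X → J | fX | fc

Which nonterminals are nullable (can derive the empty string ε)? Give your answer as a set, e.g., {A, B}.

{J, X}

Directly nullable (have an ε-rule): {J}.
X is nullable via X -> J (every symbol on the right is already known nullable).
Not nullable: S, T, V — each has a terminal in every rule's right-hand side or depends on a non-nullable symbol.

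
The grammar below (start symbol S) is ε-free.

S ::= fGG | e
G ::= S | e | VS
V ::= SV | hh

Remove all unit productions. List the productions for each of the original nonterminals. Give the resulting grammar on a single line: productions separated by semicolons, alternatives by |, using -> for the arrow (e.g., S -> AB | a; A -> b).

S -> e | fGG; G -> e | VS | fGG; V -> SV | hh

Unit productions: G->S.
Unit pairs (A ⇒* B via units): (G,S).
S: inherits non-unit rules of {S} → e | fGG.
G: inherits non-unit rules of {G, S} → VS | e | fGG.
V: inherits non-unit rules of {V} → SV | hh.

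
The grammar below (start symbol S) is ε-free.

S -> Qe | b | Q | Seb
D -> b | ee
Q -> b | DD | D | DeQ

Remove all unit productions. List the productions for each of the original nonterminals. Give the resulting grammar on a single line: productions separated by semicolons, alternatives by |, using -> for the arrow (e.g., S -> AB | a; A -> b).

Unit productions: Q->D, S->Q.
Unit pairs (A ⇒* B via units): (Q,D), (S,D), (S,Q).
S: inherits non-unit rules of {D, Q, S} → DD | DeQ | Qe | Seb | b | ee.
D: inherits non-unit rules of {D} → b | ee.
Q: inherits non-unit rules of {D, Q} → DD | DeQ | b | ee.

S -> b | DD | Qe | ee | DeQ | Seb; D -> b | ee; Q -> b | DD | ee | DeQ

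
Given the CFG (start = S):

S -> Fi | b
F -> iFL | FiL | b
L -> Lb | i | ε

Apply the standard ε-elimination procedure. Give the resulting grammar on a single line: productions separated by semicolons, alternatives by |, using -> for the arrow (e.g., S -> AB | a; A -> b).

Nullable set: {L}.
F -> FiL: L nullable, giving Fi | FiL.
F -> iFL: L nullable, giving iF | iFL.
Drop L -> ε.
L -> Lb: L nullable, giving Lb | b.
Unchanged (no nullable symbols): S -> Fi; S -> b; F -> b; L -> i.

S -> b | Fi; F -> b | Fi | iF | FiL | iFL; L -> b | i | Lb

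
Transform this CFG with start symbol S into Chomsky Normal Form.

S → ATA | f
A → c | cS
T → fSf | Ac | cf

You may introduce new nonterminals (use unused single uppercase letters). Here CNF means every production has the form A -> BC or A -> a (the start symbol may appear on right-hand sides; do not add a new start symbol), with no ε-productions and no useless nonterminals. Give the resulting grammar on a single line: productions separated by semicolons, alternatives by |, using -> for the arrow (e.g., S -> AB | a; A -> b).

No ε-productions.
No unit productions to eliminate.
TERM: introduce B -> c, C -> f and substitute in every rule of length ≥2.
BIN: S -> ATA becomes S -> AD, D -> TA; T -> CSC becomes T -> CE, E -> SC.

S -> f | AD; A -> c | BS; B -> c; C -> f; D -> TA; E -> SC; T -> AB | BC | CE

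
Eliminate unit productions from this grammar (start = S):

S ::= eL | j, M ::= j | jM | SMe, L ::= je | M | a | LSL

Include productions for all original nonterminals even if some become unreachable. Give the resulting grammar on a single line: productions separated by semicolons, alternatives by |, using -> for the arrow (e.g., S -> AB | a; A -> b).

Unit productions: L->M.
Unit pairs (A ⇒* B via units): (L,M).
S: inherits non-unit rules of {S} → eL | j.
L: inherits non-unit rules of {L, M} → LSL | SMe | a | j | jM | je.
M: inherits non-unit rules of {M} → SMe | j | jM.

S -> j | eL; L -> a | j | jM | je | LSL | SMe; M -> j | jM | SMe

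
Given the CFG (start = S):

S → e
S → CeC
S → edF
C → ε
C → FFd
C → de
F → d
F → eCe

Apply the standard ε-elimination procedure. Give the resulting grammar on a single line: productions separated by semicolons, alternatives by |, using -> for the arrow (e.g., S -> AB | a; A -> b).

Nullable set: {C}.
S -> CeC: C, C nullable, giving Ce | CeC | e | eC.
Drop C -> ε.
F -> eCe: C nullable, giving eCe | ee.
Unchanged (no nullable symbols): S -> e; S -> edF; C -> FFd; C -> de; F -> d.

S -> e | Ce | eC | CeC | edF; C -> de | FFd; F -> d | ee | eCe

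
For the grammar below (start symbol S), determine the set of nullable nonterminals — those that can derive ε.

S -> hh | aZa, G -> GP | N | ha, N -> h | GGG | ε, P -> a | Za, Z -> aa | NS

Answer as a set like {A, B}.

{G, N}

Directly nullable (have an ε-rule): {N}.
G is nullable via G -> N (every symbol on the right is already known nullable).
Not nullable: P, S, Z — each has a terminal in every rule's right-hand side or depends on a non-nullable symbol.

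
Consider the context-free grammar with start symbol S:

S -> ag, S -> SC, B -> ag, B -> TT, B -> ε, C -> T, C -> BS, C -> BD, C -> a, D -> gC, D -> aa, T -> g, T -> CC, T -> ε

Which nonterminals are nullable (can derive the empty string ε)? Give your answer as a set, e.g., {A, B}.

Directly nullable (have an ε-rule): {B, T}.
C is nullable via C -> T (every symbol on the right is already known nullable).
Not nullable: D, S — each has a terminal in every rule's right-hand side or depends on a non-nullable symbol.

{B, C, T}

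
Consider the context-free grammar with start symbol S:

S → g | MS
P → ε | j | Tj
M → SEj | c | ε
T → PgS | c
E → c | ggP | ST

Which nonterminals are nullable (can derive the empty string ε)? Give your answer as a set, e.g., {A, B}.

{M, P}

Directly nullable (have an ε-rule): {M, P}.
Not nullable: E, S, T — each has a terminal in every rule's right-hand side or depends on a non-nullable symbol.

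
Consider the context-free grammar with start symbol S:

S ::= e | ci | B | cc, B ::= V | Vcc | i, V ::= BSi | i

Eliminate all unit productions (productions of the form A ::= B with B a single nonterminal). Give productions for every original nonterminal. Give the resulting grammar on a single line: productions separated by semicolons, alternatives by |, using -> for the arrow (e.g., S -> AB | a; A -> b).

S -> e | i | cc | ci | BSi | Vcc; B -> i | BSi | Vcc; V -> i | BSi

Unit productions: B->V, S->B.
Unit pairs (A ⇒* B via units): (B,V), (S,B), (S,V).
S: inherits non-unit rules of {B, S, V} → BSi | Vcc | cc | ci | e | i.
B: inherits non-unit rules of {B, V} → BSi | Vcc | i.
V: inherits non-unit rules of {V} → BSi | i.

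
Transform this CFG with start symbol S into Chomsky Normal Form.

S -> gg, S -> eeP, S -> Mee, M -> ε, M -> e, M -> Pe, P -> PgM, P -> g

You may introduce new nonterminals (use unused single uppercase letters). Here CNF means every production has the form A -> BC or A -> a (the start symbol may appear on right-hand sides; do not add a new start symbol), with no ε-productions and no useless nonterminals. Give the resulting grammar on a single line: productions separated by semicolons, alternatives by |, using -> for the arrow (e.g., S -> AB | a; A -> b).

Nullable: {M}; after ε-elimination: S -> ee | gg | Mee | eeP; M -> e | Pe; P -> g | Pg | PgM.
No unit productions to eliminate.
TERM: introduce A -> e, B -> g and substitute in every rule of length ≥2.
BIN: P -> PBM becomes P -> PC, C -> BM; S -> AAP becomes S -> AD, D -> AP; S -> MAA becomes S -> ME, E -> AA.

S -> AA | AD | BB | ME; A -> e; B -> g; C -> BM; D -> AP; E -> AA; M -> e | PA; P -> g | PB | PC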